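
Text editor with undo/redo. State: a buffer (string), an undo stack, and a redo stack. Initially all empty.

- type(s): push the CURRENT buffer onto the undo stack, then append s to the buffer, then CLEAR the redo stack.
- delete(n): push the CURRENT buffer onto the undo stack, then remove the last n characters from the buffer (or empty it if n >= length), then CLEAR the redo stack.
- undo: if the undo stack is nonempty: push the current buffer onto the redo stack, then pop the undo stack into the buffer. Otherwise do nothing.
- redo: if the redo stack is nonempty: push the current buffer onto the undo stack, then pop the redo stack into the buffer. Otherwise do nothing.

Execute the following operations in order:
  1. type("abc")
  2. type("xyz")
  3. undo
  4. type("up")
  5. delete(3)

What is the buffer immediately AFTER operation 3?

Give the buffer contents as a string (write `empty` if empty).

Answer: abc

Derivation:
After op 1 (type): buf='abc' undo_depth=1 redo_depth=0
After op 2 (type): buf='abcxyz' undo_depth=2 redo_depth=0
After op 3 (undo): buf='abc' undo_depth=1 redo_depth=1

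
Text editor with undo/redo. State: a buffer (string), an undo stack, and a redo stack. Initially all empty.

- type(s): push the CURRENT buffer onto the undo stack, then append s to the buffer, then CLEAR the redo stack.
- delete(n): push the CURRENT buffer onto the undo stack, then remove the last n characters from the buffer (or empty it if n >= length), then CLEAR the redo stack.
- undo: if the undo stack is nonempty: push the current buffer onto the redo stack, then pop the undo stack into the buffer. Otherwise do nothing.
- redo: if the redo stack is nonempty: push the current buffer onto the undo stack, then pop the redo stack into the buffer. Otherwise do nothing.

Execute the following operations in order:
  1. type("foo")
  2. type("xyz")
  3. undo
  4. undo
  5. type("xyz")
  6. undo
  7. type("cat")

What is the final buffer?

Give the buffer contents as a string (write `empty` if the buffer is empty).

After op 1 (type): buf='foo' undo_depth=1 redo_depth=0
After op 2 (type): buf='fooxyz' undo_depth=2 redo_depth=0
After op 3 (undo): buf='foo' undo_depth=1 redo_depth=1
After op 4 (undo): buf='(empty)' undo_depth=0 redo_depth=2
After op 5 (type): buf='xyz' undo_depth=1 redo_depth=0
After op 6 (undo): buf='(empty)' undo_depth=0 redo_depth=1
After op 7 (type): buf='cat' undo_depth=1 redo_depth=0

Answer: cat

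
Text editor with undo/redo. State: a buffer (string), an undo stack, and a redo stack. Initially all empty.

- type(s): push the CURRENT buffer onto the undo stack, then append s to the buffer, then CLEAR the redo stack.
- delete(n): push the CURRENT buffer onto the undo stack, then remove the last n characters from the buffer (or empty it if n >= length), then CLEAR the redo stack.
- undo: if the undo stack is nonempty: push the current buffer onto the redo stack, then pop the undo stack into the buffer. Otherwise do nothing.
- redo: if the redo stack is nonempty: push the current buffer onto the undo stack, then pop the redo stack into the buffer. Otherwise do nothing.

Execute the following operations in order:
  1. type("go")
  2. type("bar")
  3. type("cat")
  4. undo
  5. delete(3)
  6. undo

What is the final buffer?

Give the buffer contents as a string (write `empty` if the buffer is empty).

Answer: gobar

Derivation:
After op 1 (type): buf='go' undo_depth=1 redo_depth=0
After op 2 (type): buf='gobar' undo_depth=2 redo_depth=0
After op 3 (type): buf='gobarcat' undo_depth=3 redo_depth=0
After op 4 (undo): buf='gobar' undo_depth=2 redo_depth=1
After op 5 (delete): buf='go' undo_depth=3 redo_depth=0
After op 6 (undo): buf='gobar' undo_depth=2 redo_depth=1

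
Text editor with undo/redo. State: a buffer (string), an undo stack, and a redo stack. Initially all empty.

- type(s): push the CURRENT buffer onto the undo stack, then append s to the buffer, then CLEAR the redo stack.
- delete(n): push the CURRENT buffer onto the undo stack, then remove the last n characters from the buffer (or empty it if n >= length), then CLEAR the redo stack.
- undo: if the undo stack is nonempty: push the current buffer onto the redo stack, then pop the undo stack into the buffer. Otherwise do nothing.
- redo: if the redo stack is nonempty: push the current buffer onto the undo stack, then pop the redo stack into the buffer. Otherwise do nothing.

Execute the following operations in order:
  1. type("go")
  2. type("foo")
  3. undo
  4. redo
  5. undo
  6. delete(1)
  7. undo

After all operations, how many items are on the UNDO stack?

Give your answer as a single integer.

After op 1 (type): buf='go' undo_depth=1 redo_depth=0
After op 2 (type): buf='gofoo' undo_depth=2 redo_depth=0
After op 3 (undo): buf='go' undo_depth=1 redo_depth=1
After op 4 (redo): buf='gofoo' undo_depth=2 redo_depth=0
After op 5 (undo): buf='go' undo_depth=1 redo_depth=1
After op 6 (delete): buf='g' undo_depth=2 redo_depth=0
After op 7 (undo): buf='go' undo_depth=1 redo_depth=1

Answer: 1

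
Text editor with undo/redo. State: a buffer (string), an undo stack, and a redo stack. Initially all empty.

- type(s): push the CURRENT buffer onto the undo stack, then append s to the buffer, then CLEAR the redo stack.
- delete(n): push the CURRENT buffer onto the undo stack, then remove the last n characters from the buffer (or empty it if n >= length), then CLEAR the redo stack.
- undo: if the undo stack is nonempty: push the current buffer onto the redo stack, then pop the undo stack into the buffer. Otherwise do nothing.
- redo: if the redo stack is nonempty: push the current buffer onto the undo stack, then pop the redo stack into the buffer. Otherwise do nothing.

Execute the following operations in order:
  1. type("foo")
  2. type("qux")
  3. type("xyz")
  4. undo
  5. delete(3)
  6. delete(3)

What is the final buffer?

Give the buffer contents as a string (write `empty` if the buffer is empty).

After op 1 (type): buf='foo' undo_depth=1 redo_depth=0
After op 2 (type): buf='fooqux' undo_depth=2 redo_depth=0
After op 3 (type): buf='fooquxxyz' undo_depth=3 redo_depth=0
After op 4 (undo): buf='fooqux' undo_depth=2 redo_depth=1
After op 5 (delete): buf='foo' undo_depth=3 redo_depth=0
After op 6 (delete): buf='(empty)' undo_depth=4 redo_depth=0

Answer: empty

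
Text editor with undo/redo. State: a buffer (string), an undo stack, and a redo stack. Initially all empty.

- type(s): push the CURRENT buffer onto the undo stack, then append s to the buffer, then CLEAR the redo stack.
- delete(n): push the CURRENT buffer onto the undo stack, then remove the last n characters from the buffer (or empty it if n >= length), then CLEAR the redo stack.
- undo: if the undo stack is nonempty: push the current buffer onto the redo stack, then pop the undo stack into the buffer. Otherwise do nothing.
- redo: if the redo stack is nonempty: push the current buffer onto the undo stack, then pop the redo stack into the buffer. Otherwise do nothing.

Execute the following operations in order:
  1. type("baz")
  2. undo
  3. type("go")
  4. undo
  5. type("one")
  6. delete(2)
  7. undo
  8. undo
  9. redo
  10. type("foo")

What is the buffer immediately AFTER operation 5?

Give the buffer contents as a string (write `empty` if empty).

After op 1 (type): buf='baz' undo_depth=1 redo_depth=0
After op 2 (undo): buf='(empty)' undo_depth=0 redo_depth=1
After op 3 (type): buf='go' undo_depth=1 redo_depth=0
After op 4 (undo): buf='(empty)' undo_depth=0 redo_depth=1
After op 5 (type): buf='one' undo_depth=1 redo_depth=0

Answer: one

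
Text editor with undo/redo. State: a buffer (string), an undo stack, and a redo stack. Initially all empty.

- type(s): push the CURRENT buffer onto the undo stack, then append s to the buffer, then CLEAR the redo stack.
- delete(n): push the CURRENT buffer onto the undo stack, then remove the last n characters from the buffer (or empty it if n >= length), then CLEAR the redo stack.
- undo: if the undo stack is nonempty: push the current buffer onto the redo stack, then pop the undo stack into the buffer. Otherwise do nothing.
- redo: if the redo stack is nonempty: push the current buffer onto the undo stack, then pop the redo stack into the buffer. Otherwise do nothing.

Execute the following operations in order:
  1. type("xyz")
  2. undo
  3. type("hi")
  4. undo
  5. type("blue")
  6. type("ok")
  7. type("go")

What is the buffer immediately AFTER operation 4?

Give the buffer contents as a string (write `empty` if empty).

Answer: empty

Derivation:
After op 1 (type): buf='xyz' undo_depth=1 redo_depth=0
After op 2 (undo): buf='(empty)' undo_depth=0 redo_depth=1
After op 3 (type): buf='hi' undo_depth=1 redo_depth=0
After op 4 (undo): buf='(empty)' undo_depth=0 redo_depth=1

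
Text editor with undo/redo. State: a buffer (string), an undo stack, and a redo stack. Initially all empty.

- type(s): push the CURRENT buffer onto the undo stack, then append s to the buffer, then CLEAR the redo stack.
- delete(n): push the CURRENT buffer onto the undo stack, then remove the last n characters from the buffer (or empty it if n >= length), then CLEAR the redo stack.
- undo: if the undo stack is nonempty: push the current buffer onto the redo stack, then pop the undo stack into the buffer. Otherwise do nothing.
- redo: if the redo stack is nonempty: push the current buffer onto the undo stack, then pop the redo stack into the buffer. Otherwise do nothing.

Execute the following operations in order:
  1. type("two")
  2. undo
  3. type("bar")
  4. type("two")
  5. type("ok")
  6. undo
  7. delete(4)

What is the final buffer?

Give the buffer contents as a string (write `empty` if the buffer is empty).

Answer: ba

Derivation:
After op 1 (type): buf='two' undo_depth=1 redo_depth=0
After op 2 (undo): buf='(empty)' undo_depth=0 redo_depth=1
After op 3 (type): buf='bar' undo_depth=1 redo_depth=0
After op 4 (type): buf='bartwo' undo_depth=2 redo_depth=0
After op 5 (type): buf='bartwook' undo_depth=3 redo_depth=0
After op 6 (undo): buf='bartwo' undo_depth=2 redo_depth=1
After op 7 (delete): buf='ba' undo_depth=3 redo_depth=0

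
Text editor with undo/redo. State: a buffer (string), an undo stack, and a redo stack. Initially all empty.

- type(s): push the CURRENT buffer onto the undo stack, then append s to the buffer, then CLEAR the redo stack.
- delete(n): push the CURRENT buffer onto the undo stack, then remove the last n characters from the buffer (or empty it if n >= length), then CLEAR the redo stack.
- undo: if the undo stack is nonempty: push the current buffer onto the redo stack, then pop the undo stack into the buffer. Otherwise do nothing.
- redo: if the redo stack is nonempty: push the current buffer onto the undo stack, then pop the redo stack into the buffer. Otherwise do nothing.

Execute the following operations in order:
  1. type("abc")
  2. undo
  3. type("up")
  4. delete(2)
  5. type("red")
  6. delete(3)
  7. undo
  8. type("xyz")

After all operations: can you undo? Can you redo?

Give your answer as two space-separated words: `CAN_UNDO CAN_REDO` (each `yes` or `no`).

Answer: yes no

Derivation:
After op 1 (type): buf='abc' undo_depth=1 redo_depth=0
After op 2 (undo): buf='(empty)' undo_depth=0 redo_depth=1
After op 3 (type): buf='up' undo_depth=1 redo_depth=0
After op 4 (delete): buf='(empty)' undo_depth=2 redo_depth=0
After op 5 (type): buf='red' undo_depth=3 redo_depth=0
After op 6 (delete): buf='(empty)' undo_depth=4 redo_depth=0
After op 7 (undo): buf='red' undo_depth=3 redo_depth=1
After op 8 (type): buf='redxyz' undo_depth=4 redo_depth=0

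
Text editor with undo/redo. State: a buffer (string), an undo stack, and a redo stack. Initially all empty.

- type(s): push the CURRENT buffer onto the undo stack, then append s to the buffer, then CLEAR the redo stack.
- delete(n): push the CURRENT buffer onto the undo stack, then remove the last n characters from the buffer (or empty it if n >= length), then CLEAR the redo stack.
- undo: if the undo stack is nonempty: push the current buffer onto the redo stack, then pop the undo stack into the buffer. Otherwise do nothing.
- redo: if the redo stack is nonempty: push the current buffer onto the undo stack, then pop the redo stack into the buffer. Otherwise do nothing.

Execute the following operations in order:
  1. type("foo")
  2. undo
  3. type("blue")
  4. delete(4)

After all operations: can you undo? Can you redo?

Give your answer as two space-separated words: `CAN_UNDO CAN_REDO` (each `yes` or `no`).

After op 1 (type): buf='foo' undo_depth=1 redo_depth=0
After op 2 (undo): buf='(empty)' undo_depth=0 redo_depth=1
After op 3 (type): buf='blue' undo_depth=1 redo_depth=0
After op 4 (delete): buf='(empty)' undo_depth=2 redo_depth=0

Answer: yes no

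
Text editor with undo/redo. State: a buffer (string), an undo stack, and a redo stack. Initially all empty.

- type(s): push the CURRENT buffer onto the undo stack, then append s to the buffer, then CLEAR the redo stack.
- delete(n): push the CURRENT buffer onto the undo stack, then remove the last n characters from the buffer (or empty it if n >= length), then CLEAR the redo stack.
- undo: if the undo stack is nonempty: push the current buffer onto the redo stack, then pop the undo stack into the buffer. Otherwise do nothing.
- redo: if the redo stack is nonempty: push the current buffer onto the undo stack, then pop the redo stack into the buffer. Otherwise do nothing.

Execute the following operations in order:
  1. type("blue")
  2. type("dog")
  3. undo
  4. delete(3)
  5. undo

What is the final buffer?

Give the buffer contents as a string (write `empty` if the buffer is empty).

After op 1 (type): buf='blue' undo_depth=1 redo_depth=0
After op 2 (type): buf='bluedog' undo_depth=2 redo_depth=0
After op 3 (undo): buf='blue' undo_depth=1 redo_depth=1
After op 4 (delete): buf='b' undo_depth=2 redo_depth=0
After op 5 (undo): buf='blue' undo_depth=1 redo_depth=1

Answer: blue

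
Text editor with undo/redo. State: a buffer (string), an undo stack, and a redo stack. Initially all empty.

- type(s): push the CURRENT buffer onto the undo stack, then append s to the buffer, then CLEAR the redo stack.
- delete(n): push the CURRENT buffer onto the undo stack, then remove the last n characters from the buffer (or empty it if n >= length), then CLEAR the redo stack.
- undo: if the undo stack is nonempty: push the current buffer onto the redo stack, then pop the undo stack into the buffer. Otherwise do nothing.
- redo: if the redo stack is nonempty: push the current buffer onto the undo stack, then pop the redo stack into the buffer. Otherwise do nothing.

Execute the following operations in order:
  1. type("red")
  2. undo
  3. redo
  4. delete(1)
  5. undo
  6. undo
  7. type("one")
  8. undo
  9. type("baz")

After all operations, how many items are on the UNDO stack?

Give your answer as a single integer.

After op 1 (type): buf='red' undo_depth=1 redo_depth=0
After op 2 (undo): buf='(empty)' undo_depth=0 redo_depth=1
After op 3 (redo): buf='red' undo_depth=1 redo_depth=0
After op 4 (delete): buf='re' undo_depth=2 redo_depth=0
After op 5 (undo): buf='red' undo_depth=1 redo_depth=1
After op 6 (undo): buf='(empty)' undo_depth=0 redo_depth=2
After op 7 (type): buf='one' undo_depth=1 redo_depth=0
After op 8 (undo): buf='(empty)' undo_depth=0 redo_depth=1
After op 9 (type): buf='baz' undo_depth=1 redo_depth=0

Answer: 1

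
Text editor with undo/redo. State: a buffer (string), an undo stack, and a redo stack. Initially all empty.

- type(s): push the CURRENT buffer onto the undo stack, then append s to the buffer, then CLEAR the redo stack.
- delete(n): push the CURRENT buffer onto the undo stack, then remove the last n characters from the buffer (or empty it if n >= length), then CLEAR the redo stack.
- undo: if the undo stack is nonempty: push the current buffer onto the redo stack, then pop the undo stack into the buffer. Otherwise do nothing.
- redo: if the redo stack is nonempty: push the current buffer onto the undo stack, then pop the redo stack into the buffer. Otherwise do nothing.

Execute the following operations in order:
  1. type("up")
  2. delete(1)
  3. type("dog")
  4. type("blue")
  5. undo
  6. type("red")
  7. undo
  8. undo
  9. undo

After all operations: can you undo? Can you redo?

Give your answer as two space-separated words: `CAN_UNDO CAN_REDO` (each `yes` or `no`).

After op 1 (type): buf='up' undo_depth=1 redo_depth=0
After op 2 (delete): buf='u' undo_depth=2 redo_depth=0
After op 3 (type): buf='udog' undo_depth=3 redo_depth=0
After op 4 (type): buf='udogblue' undo_depth=4 redo_depth=0
After op 5 (undo): buf='udog' undo_depth=3 redo_depth=1
After op 6 (type): buf='udogred' undo_depth=4 redo_depth=0
After op 7 (undo): buf='udog' undo_depth=3 redo_depth=1
After op 8 (undo): buf='u' undo_depth=2 redo_depth=2
After op 9 (undo): buf='up' undo_depth=1 redo_depth=3

Answer: yes yes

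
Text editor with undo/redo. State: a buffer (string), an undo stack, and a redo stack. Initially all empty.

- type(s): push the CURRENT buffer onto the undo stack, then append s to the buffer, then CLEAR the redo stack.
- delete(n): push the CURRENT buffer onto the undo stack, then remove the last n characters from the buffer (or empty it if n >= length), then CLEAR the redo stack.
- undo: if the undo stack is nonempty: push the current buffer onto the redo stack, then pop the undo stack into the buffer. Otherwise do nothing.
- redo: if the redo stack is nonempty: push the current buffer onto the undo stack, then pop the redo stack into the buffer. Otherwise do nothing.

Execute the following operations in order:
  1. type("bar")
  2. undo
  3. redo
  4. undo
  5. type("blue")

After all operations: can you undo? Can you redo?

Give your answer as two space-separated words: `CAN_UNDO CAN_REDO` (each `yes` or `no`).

Answer: yes no

Derivation:
After op 1 (type): buf='bar' undo_depth=1 redo_depth=0
After op 2 (undo): buf='(empty)' undo_depth=0 redo_depth=1
After op 3 (redo): buf='bar' undo_depth=1 redo_depth=0
After op 4 (undo): buf='(empty)' undo_depth=0 redo_depth=1
After op 5 (type): buf='blue' undo_depth=1 redo_depth=0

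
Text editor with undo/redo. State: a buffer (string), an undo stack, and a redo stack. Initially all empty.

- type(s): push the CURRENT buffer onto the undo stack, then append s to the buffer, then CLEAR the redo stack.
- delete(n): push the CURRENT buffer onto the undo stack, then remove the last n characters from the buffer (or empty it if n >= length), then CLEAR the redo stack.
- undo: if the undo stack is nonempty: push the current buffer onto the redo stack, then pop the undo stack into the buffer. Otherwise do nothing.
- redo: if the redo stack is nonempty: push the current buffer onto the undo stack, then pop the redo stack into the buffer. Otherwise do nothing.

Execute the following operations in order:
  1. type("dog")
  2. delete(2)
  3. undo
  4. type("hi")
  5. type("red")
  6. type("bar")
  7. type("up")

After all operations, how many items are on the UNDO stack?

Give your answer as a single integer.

Answer: 5

Derivation:
After op 1 (type): buf='dog' undo_depth=1 redo_depth=0
After op 2 (delete): buf='d' undo_depth=2 redo_depth=0
After op 3 (undo): buf='dog' undo_depth=1 redo_depth=1
After op 4 (type): buf='doghi' undo_depth=2 redo_depth=0
After op 5 (type): buf='doghired' undo_depth=3 redo_depth=0
After op 6 (type): buf='doghiredbar' undo_depth=4 redo_depth=0
After op 7 (type): buf='doghiredbarup' undo_depth=5 redo_depth=0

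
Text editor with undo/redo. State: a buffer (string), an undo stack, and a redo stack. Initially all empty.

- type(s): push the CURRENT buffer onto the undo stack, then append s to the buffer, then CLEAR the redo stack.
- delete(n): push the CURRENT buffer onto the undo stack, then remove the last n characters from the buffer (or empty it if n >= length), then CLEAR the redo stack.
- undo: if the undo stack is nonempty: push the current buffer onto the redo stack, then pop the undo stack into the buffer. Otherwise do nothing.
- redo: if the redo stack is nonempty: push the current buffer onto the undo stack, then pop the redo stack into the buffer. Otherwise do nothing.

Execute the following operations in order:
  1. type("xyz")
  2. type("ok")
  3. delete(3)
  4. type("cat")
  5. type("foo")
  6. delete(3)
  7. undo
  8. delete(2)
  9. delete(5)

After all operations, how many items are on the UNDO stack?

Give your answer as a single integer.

After op 1 (type): buf='xyz' undo_depth=1 redo_depth=0
After op 2 (type): buf='xyzok' undo_depth=2 redo_depth=0
After op 3 (delete): buf='xy' undo_depth=3 redo_depth=0
After op 4 (type): buf='xycat' undo_depth=4 redo_depth=0
After op 5 (type): buf='xycatfoo' undo_depth=5 redo_depth=0
After op 6 (delete): buf='xycat' undo_depth=6 redo_depth=0
After op 7 (undo): buf='xycatfoo' undo_depth=5 redo_depth=1
After op 8 (delete): buf='xycatf' undo_depth=6 redo_depth=0
After op 9 (delete): buf='x' undo_depth=7 redo_depth=0

Answer: 7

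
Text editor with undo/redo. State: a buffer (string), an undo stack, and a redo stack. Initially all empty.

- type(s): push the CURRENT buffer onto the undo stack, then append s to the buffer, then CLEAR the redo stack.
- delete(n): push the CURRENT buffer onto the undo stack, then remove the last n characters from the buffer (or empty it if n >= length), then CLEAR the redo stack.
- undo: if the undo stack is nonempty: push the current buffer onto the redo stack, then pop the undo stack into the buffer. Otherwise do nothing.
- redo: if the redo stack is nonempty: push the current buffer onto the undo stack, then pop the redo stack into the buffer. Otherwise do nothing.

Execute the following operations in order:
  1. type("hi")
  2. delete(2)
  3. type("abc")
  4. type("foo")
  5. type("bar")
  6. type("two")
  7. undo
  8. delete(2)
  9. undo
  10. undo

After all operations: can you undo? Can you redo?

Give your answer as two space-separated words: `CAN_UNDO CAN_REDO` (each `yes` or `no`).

Answer: yes yes

Derivation:
After op 1 (type): buf='hi' undo_depth=1 redo_depth=0
After op 2 (delete): buf='(empty)' undo_depth=2 redo_depth=0
After op 3 (type): buf='abc' undo_depth=3 redo_depth=0
After op 4 (type): buf='abcfoo' undo_depth=4 redo_depth=0
After op 5 (type): buf='abcfoobar' undo_depth=5 redo_depth=0
After op 6 (type): buf='abcfoobartwo' undo_depth=6 redo_depth=0
After op 7 (undo): buf='abcfoobar' undo_depth=5 redo_depth=1
After op 8 (delete): buf='abcfoob' undo_depth=6 redo_depth=0
After op 9 (undo): buf='abcfoobar' undo_depth=5 redo_depth=1
After op 10 (undo): buf='abcfoo' undo_depth=4 redo_depth=2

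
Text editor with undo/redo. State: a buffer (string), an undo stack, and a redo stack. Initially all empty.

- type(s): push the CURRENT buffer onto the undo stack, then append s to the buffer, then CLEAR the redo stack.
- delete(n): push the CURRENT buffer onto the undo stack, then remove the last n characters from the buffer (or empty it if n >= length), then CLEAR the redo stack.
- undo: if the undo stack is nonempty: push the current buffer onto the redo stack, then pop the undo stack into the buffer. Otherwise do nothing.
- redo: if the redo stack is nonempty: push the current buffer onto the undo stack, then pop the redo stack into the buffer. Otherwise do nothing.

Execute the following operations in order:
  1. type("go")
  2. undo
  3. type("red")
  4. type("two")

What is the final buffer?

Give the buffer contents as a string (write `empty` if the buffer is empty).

Answer: redtwo

Derivation:
After op 1 (type): buf='go' undo_depth=1 redo_depth=0
After op 2 (undo): buf='(empty)' undo_depth=0 redo_depth=1
After op 3 (type): buf='red' undo_depth=1 redo_depth=0
After op 4 (type): buf='redtwo' undo_depth=2 redo_depth=0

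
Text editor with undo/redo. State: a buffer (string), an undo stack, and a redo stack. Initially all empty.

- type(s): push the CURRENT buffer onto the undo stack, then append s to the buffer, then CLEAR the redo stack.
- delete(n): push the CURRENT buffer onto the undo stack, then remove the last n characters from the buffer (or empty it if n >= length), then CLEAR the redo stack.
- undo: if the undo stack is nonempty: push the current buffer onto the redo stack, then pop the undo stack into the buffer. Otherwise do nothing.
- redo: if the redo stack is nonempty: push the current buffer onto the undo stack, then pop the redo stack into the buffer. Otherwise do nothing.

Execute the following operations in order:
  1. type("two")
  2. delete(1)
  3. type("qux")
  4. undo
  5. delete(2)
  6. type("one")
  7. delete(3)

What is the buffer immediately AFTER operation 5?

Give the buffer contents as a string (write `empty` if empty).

After op 1 (type): buf='two' undo_depth=1 redo_depth=0
After op 2 (delete): buf='tw' undo_depth=2 redo_depth=0
After op 3 (type): buf='twqux' undo_depth=3 redo_depth=0
After op 4 (undo): buf='tw' undo_depth=2 redo_depth=1
After op 5 (delete): buf='(empty)' undo_depth=3 redo_depth=0

Answer: empty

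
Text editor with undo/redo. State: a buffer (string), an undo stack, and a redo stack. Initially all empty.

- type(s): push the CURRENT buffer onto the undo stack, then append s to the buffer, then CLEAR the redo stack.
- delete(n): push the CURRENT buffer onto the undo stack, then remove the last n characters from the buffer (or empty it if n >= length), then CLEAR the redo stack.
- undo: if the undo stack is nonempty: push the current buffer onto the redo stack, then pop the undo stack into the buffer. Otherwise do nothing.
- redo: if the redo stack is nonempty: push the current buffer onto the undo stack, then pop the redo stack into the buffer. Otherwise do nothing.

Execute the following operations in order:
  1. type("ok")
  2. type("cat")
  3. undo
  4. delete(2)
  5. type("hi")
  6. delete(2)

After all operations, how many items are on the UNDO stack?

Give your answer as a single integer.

After op 1 (type): buf='ok' undo_depth=1 redo_depth=0
After op 2 (type): buf='okcat' undo_depth=2 redo_depth=0
After op 3 (undo): buf='ok' undo_depth=1 redo_depth=1
After op 4 (delete): buf='(empty)' undo_depth=2 redo_depth=0
After op 5 (type): buf='hi' undo_depth=3 redo_depth=0
After op 6 (delete): buf='(empty)' undo_depth=4 redo_depth=0

Answer: 4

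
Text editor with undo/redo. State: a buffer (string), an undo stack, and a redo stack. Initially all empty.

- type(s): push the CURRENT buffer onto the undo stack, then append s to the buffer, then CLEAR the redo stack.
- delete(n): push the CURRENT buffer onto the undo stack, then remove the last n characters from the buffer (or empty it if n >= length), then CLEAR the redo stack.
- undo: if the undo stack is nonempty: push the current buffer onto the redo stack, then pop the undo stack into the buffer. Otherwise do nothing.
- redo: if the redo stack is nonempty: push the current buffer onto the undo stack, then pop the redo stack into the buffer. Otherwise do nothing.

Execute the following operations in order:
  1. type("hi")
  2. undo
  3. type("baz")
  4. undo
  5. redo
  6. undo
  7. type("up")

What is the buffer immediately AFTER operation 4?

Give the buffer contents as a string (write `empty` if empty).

Answer: empty

Derivation:
After op 1 (type): buf='hi' undo_depth=1 redo_depth=0
After op 2 (undo): buf='(empty)' undo_depth=0 redo_depth=1
After op 3 (type): buf='baz' undo_depth=1 redo_depth=0
After op 4 (undo): buf='(empty)' undo_depth=0 redo_depth=1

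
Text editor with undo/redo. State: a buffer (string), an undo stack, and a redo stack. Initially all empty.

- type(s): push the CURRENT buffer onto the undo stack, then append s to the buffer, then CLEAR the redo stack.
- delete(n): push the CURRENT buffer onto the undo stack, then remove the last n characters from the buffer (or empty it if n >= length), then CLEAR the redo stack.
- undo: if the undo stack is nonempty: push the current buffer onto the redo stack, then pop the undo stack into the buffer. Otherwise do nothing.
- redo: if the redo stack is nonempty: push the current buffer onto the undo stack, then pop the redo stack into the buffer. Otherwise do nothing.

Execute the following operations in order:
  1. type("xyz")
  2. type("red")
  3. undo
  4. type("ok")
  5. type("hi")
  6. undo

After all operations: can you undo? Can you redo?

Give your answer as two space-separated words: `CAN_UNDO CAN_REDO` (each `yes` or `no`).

After op 1 (type): buf='xyz' undo_depth=1 redo_depth=0
After op 2 (type): buf='xyzred' undo_depth=2 redo_depth=0
After op 3 (undo): buf='xyz' undo_depth=1 redo_depth=1
After op 4 (type): buf='xyzok' undo_depth=2 redo_depth=0
After op 5 (type): buf='xyzokhi' undo_depth=3 redo_depth=0
After op 6 (undo): buf='xyzok' undo_depth=2 redo_depth=1

Answer: yes yes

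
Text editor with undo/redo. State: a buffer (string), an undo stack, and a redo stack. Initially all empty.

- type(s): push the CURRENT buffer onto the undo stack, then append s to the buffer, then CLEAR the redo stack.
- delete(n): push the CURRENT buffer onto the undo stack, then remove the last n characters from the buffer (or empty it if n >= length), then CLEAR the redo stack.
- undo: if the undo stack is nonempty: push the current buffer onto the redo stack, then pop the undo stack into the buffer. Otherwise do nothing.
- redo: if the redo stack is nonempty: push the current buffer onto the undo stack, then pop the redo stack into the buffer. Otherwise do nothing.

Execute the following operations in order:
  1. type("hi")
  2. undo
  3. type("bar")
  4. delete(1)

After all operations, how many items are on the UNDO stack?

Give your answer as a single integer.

After op 1 (type): buf='hi' undo_depth=1 redo_depth=0
After op 2 (undo): buf='(empty)' undo_depth=0 redo_depth=1
After op 3 (type): buf='bar' undo_depth=1 redo_depth=0
After op 4 (delete): buf='ba' undo_depth=2 redo_depth=0

Answer: 2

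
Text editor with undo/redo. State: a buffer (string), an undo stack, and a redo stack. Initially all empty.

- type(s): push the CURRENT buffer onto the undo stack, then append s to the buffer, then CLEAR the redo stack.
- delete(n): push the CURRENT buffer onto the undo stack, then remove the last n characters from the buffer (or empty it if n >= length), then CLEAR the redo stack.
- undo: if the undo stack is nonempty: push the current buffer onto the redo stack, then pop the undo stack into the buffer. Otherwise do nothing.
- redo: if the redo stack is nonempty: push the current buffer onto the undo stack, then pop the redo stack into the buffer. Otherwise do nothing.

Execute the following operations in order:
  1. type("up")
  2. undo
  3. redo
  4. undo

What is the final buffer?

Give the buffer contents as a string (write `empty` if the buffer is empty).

Answer: empty

Derivation:
After op 1 (type): buf='up' undo_depth=1 redo_depth=0
After op 2 (undo): buf='(empty)' undo_depth=0 redo_depth=1
After op 3 (redo): buf='up' undo_depth=1 redo_depth=0
After op 4 (undo): buf='(empty)' undo_depth=0 redo_depth=1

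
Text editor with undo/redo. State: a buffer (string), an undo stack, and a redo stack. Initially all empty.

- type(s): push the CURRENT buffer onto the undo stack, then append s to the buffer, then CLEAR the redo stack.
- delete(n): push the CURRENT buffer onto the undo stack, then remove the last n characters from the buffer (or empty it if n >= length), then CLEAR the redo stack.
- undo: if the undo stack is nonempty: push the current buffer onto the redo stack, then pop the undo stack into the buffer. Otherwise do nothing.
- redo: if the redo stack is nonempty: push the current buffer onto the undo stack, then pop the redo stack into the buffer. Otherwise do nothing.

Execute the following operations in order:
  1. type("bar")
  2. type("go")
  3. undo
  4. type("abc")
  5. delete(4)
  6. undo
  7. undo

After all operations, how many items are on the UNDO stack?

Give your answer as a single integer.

After op 1 (type): buf='bar' undo_depth=1 redo_depth=0
After op 2 (type): buf='bargo' undo_depth=2 redo_depth=0
After op 3 (undo): buf='bar' undo_depth=1 redo_depth=1
After op 4 (type): buf='barabc' undo_depth=2 redo_depth=0
After op 5 (delete): buf='ba' undo_depth=3 redo_depth=0
After op 6 (undo): buf='barabc' undo_depth=2 redo_depth=1
After op 7 (undo): buf='bar' undo_depth=1 redo_depth=2

Answer: 1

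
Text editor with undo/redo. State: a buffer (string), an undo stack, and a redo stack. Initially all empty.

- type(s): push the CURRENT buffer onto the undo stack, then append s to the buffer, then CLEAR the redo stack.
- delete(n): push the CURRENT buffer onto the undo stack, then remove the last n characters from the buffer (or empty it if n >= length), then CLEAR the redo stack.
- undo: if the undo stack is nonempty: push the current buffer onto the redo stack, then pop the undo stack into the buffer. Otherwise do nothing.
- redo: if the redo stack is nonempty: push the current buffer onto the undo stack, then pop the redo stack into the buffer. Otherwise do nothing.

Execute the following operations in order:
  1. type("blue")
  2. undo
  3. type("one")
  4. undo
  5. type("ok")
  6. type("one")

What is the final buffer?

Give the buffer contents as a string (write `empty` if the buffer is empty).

Answer: okone

Derivation:
After op 1 (type): buf='blue' undo_depth=1 redo_depth=0
After op 2 (undo): buf='(empty)' undo_depth=0 redo_depth=1
After op 3 (type): buf='one' undo_depth=1 redo_depth=0
After op 4 (undo): buf='(empty)' undo_depth=0 redo_depth=1
After op 5 (type): buf='ok' undo_depth=1 redo_depth=0
After op 6 (type): buf='okone' undo_depth=2 redo_depth=0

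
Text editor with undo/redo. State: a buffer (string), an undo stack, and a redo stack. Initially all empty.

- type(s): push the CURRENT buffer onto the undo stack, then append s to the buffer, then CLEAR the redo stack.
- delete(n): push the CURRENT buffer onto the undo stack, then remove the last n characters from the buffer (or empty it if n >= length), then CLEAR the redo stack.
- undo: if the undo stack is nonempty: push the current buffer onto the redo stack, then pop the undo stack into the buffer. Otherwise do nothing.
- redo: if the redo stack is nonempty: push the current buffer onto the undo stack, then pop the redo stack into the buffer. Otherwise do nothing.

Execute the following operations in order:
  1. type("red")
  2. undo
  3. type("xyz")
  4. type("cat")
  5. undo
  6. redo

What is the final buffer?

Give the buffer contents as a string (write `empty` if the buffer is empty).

After op 1 (type): buf='red' undo_depth=1 redo_depth=0
After op 2 (undo): buf='(empty)' undo_depth=0 redo_depth=1
After op 3 (type): buf='xyz' undo_depth=1 redo_depth=0
After op 4 (type): buf='xyzcat' undo_depth=2 redo_depth=0
After op 5 (undo): buf='xyz' undo_depth=1 redo_depth=1
After op 6 (redo): buf='xyzcat' undo_depth=2 redo_depth=0

Answer: xyzcat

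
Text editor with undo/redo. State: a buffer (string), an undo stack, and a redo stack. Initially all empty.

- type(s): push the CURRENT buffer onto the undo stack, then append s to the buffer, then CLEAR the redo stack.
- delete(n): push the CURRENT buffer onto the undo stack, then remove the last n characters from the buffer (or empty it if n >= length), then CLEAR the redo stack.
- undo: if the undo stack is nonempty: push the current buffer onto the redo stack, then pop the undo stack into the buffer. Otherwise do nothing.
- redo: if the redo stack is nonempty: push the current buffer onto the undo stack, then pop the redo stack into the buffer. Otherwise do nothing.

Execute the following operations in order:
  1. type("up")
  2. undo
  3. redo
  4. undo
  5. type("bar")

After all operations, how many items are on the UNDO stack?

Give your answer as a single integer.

Answer: 1

Derivation:
After op 1 (type): buf='up' undo_depth=1 redo_depth=0
After op 2 (undo): buf='(empty)' undo_depth=0 redo_depth=1
After op 3 (redo): buf='up' undo_depth=1 redo_depth=0
After op 4 (undo): buf='(empty)' undo_depth=0 redo_depth=1
After op 5 (type): buf='bar' undo_depth=1 redo_depth=0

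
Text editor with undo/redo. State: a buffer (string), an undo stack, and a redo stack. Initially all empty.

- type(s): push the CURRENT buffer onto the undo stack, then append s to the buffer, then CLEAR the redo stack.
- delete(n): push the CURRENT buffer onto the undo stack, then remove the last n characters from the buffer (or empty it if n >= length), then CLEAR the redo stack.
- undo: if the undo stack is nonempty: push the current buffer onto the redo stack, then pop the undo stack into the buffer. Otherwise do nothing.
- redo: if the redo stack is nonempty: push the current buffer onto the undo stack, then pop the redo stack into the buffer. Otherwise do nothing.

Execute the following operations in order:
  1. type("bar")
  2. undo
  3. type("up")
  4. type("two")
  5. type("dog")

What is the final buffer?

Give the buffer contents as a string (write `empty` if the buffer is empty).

Answer: uptwodog

Derivation:
After op 1 (type): buf='bar' undo_depth=1 redo_depth=0
After op 2 (undo): buf='(empty)' undo_depth=0 redo_depth=1
After op 3 (type): buf='up' undo_depth=1 redo_depth=0
After op 4 (type): buf='uptwo' undo_depth=2 redo_depth=0
After op 5 (type): buf='uptwodog' undo_depth=3 redo_depth=0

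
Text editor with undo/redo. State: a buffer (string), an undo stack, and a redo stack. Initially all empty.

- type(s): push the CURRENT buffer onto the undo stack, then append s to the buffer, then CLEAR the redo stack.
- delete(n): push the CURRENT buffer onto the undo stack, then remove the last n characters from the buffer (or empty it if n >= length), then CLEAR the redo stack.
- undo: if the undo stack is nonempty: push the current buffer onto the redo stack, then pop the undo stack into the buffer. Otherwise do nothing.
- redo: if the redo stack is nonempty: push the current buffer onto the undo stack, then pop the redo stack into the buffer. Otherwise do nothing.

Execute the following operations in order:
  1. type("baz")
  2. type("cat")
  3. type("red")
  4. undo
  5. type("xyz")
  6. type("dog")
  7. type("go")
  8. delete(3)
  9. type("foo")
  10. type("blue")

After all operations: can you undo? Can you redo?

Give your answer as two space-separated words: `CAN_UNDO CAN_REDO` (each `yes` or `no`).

After op 1 (type): buf='baz' undo_depth=1 redo_depth=0
After op 2 (type): buf='bazcat' undo_depth=2 redo_depth=0
After op 3 (type): buf='bazcatred' undo_depth=3 redo_depth=0
After op 4 (undo): buf='bazcat' undo_depth=2 redo_depth=1
After op 5 (type): buf='bazcatxyz' undo_depth=3 redo_depth=0
After op 6 (type): buf='bazcatxyzdog' undo_depth=4 redo_depth=0
After op 7 (type): buf='bazcatxyzdoggo' undo_depth=5 redo_depth=0
After op 8 (delete): buf='bazcatxyzdo' undo_depth=6 redo_depth=0
After op 9 (type): buf='bazcatxyzdofoo' undo_depth=7 redo_depth=0
After op 10 (type): buf='bazcatxyzdofooblue' undo_depth=8 redo_depth=0

Answer: yes no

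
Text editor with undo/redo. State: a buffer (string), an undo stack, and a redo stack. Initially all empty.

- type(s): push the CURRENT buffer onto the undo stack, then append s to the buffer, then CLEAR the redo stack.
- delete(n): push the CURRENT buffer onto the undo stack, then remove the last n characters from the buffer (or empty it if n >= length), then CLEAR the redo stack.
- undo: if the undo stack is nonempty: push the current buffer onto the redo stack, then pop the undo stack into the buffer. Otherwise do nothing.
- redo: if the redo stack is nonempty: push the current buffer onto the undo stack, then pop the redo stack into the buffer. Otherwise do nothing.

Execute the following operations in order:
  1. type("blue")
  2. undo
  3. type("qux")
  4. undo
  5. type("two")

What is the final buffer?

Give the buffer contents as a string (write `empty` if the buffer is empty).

After op 1 (type): buf='blue' undo_depth=1 redo_depth=0
After op 2 (undo): buf='(empty)' undo_depth=0 redo_depth=1
After op 3 (type): buf='qux' undo_depth=1 redo_depth=0
After op 4 (undo): buf='(empty)' undo_depth=0 redo_depth=1
After op 5 (type): buf='two' undo_depth=1 redo_depth=0

Answer: two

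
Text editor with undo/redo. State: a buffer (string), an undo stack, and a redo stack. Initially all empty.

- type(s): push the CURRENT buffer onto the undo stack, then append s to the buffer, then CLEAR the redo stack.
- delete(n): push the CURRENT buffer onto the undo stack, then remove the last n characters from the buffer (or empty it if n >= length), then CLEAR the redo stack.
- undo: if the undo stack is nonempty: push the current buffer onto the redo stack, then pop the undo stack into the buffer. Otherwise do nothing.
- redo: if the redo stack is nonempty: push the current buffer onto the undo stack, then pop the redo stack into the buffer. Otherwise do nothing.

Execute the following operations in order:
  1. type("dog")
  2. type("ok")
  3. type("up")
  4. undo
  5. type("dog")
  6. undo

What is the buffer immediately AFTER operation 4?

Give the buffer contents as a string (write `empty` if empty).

After op 1 (type): buf='dog' undo_depth=1 redo_depth=0
After op 2 (type): buf='dogok' undo_depth=2 redo_depth=0
After op 3 (type): buf='dogokup' undo_depth=3 redo_depth=0
After op 4 (undo): buf='dogok' undo_depth=2 redo_depth=1

Answer: dogok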